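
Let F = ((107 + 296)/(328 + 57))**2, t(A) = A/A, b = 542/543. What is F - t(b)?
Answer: 14184/148225 ≈ 0.095692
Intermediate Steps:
b = 542/543 (b = 542*(1/543) = 542/543 ≈ 0.99816)
t(A) = 1
F = 162409/148225 (F = (403/385)**2 = 162409/148225 ≈ 1.0957)
F - t(b) = 162409/148225 - 1*1 = 162409/148225 - 1 = 14184/148225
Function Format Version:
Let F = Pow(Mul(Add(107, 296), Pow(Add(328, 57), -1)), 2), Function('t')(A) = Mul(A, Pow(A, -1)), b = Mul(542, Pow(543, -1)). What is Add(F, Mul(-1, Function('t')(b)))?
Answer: Rational(14184, 148225) ≈ 0.095692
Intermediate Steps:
b = Rational(542, 543) (b = Mul(542, Rational(1, 543)) = Rational(542, 543) ≈ 0.99816)
Function('t')(A) = 1
F = Rational(162409, 148225) (F = Pow(Mul(403, Pow(385, -1)), 2) = Pow(Mul(403, Rational(1, 385)), 2) = Pow(Rational(403, 385), 2) = Rational(162409, 148225) ≈ 1.0957)
Add(F, Mul(-1, Function('t')(b))) = Add(Rational(162409, 148225), Mul(-1, 1)) = Add(Rational(162409, 148225), -1) = Rational(14184, 148225)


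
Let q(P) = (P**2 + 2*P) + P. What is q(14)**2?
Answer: 56644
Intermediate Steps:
q(P) = P**2 + 3*P
q(14)**2 = (14*(3 + 14))**2 = (14*17)**2 = 238**2 = 56644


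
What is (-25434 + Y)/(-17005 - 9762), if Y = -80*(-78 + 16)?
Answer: 706/923 ≈ 0.76490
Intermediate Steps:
Y = 4960 (Y = -80*(-62) = 4960)
(-25434 + Y)/(-17005 - 9762) = (-25434 + 4960)/(-17005 - 9762) = -20474/(-26767) = -20474*(-1/26767) = 706/923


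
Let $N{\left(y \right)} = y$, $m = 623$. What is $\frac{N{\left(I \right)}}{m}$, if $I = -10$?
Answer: $- \frac{10}{623} \approx -0.016051$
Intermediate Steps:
$\frac{N{\left(I \right)}}{m} = - \frac{10}{623}$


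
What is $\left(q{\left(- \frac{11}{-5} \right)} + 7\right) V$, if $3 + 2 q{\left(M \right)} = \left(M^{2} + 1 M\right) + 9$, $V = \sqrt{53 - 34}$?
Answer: $\frac{338 \sqrt{19}}{25} \approx 58.932$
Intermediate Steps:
$V = \sqrt{19} \approx 4.3589$
$q{\left(M \right)} = 3 + \frac{M}{2} + \frac{M^{2}}{2}$ ($q{\left(M \right)} = - \frac{3}{2} + \frac{\left(M^{2} + 1 M\right) + 9}{2} = - \frac{3}{2} + \frac{\left(M^{2} + M\right) + 9}{2} = - \frac{3}{2} + \frac{\left(M + M^{2}\right) + 9}{2} = - \frac{3}{2} + \frac{9 + M + M^{2}}{2} = - \frac{3}{2} + \left(\frac{9}{2} + \frac{M}{2} + \frac{M^{2}}{2}\right) = 3 + \frac{M}{2} + \frac{M^{2}}{2}$)
$\left(q{\left(- \frac{11}{-5} \right)} + 7\right) V = \left(\left(3 + \frac{\left(-11\right) \frac{1}{-5}}{2} + \frac{\left(- \frac{11}{-5}\right)^{2}}{2}\right) + 7\right) \sqrt{19} = \left(\left(3 + \frac{\left(-11\right) \left(- \frac{1}{5}\right)}{2} + \frac{\left(\left(-11\right) \left(- \frac{1}{5}\right)\right)^{2}}{2}\right) + 7\right) \sqrt{19} = \left(\left(3 + \frac{1}{2} \cdot \frac{11}{5} + \frac{\left(\frac{11}{5}\right)^{2}}{2}\right) + 7\right) \sqrt{19} = \left(\left(3 + \frac{11}{10} + \frac{1}{2} \cdot \frac{121}{25}\right) + 7\right) \sqrt{19} = \left(\left(3 + \frac{11}{10} + \frac{121}{50}\right) + 7\right) \sqrt{19} = \left(\frac{163}{25} + 7\right) \sqrt{19} = \frac{338 \sqrt{19}}{25}$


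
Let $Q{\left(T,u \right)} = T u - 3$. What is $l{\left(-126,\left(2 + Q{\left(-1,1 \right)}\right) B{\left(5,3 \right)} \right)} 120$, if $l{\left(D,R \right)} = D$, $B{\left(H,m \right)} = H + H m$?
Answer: $-15120$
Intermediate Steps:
$Q{\left(T,u \right)} = -3 + T u$
$l{\left(-126,\left(2 + Q{\left(-1,1 \right)}\right) B{\left(5,3 \right)} \right)} 120 = \left(-126\right) 120 = -15120$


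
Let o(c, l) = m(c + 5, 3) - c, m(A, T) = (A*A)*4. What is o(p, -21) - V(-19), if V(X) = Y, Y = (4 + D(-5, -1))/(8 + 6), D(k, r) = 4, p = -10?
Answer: 766/7 ≈ 109.43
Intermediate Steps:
Y = 4/7 (Y = (4 + 4)/(8 + 6) = 8/14 = 8*(1/14) = 4/7 ≈ 0.57143)
m(A, T) = 4*A**2 (m(A, T) = A**2*4 = 4*A**2)
o(c, l) = -c + 4*(5 + c)**2 (o(c, l) = 4*(c + 5)**2 - c = 4*(5 + c)**2 - c = -c + 4*(5 + c)**2)
V(X) = 4/7
o(p, -21) - V(-19) = (-1*(-10) + 4*(5 - 10)**2) - 1*4/7 = (10 + 4*(-5)**2) - 4/7 = (10 + 4*25) - 4/7 = (10 + 100) - 4/7 = 110 - 4/7 = 766/7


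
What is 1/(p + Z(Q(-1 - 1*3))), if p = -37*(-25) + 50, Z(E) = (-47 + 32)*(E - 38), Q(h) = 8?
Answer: 1/1425 ≈ 0.00070175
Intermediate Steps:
Z(E) = 570 - 15*E (Z(E) = -15*(-38 + E) = 570 - 15*E)
p = 975 (p = 925 + 50 = 975)
1/(p + Z(Q(-1 - 1*3))) = 1/(975 + (570 - 15*8)) = 1/(975 + (570 - 120)) = 1/(975 + 450) = 1/1425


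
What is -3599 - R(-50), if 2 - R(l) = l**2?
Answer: -1101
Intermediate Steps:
R(l) = 2 - l**2
-3599 - R(-50) = -3599 - (2 - 1*(-50)**2) = -3599 - (2 - 1*2500) = -3599 - (2 - 2500) = -3599 - 1*(-2498) = -3599 + 2498 = -1101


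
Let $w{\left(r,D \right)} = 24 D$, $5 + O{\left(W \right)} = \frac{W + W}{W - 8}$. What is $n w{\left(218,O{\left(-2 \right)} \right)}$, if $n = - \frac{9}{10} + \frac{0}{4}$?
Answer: $\frac{2484}{25} \approx 99.36$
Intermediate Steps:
$O{\left(W \right)} = -5 + \frac{2 W}{-8 + W}$ ($O{\left(W \right)} = -5 + \frac{W + W}{W - 8} = -5 + \frac{2 W}{-8 + W}$)
$n = - \frac{9}{10}$ ($n = \left(-9\right) \frac{1}{10} + 0 \cdot \frac{1}{4} = - \frac{9}{10} + 0 = - \frac{9}{10} \approx -0.9$)
$n w{\left(218,O{\left(-2 \right)} \right)} = - \frac{9 \cdot 24 \frac{40 - -6}{-8 - 2}}{10} = - \frac{9 \cdot 24 \frac{40 + 6}{-10}}{10} = - \frac{9 \cdot 24 \left(\left(- \frac{1}{10}\right) 46\right)}{10} = - \frac{9 \cdot 24 \left(- \frac{23}{5}\right)}{10} = \left(- \frac{9}{10}\right) \left(- \frac{552}{5}\right) = \frac{2484}{25}$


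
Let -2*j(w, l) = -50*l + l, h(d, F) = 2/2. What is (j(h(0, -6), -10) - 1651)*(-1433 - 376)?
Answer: 3429864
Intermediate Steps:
h(d, F) = 1 (h(d, F) = 2*(½) = 1)
j(w, l) = 49*l/2 (j(w, l) = -(-50*l + l)/2 = -(-49)*l/2 = 49*l/2)
(j(h(0, -6), -10) - 1651)*(-1433 - 376) = ((49/2)*(-10) - 1651)*(-1433 - 376) = (-245 - 1651)*(-1809) = -1896*(-1809) = 3429864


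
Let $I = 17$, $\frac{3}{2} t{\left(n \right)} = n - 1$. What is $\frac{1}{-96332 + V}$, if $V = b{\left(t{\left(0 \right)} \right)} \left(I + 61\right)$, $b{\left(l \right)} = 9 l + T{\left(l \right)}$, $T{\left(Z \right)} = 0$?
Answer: $- \frac{1}{96800} \approx -1.0331 \cdot 10^{-5}$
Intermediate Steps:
$t{\left(n \right)} = - \frac{2}{3} + \frac{2 n}{3}$ ($t{\left(n \right)} = \frac{2 \left(n - 1\right)}{3} = \frac{2 \left(-1 + n\right)}{3} = - \frac{2}{3} + \frac{2 n}{3}$)
$b{\left(l \right)} = 9 l$ ($b{\left(l \right)} = 9 l + 0 = 9 l$)
$V = -468$ ($V = 9 \left(- \frac{2}{3} + \frac{2}{3} \cdot 0\right) \left(17 + 61\right) = 9 \left(- \frac{2}{3} + 0\right) 78 = 9 \left(- \frac{2}{3}\right) 78 = \left(-6\right) 78 = -468$)
$\frac{1}{-96332 + V} = \frac{1}{-96332 - 468} = \frac{1}{-96800} = - \frac{1}{96800}$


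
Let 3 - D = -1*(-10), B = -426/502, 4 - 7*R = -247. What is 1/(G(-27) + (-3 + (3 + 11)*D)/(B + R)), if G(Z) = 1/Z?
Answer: -1660770/4852849 ≈ -0.34223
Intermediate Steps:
R = 251/7 (R = 4/7 - 1/7*(-247) = 4/7 + 247/7 = 251/7 ≈ 35.857)
B = -213/251 (B = -426*1/502 = -213/251 ≈ -0.84861)
D = -7 (D = 3 - (-1)*(-10) = 3 - 1*10 = 3 - 10 = -7)
1/(G(-27) + (-3 + (3 + 11)*D)/(B + R)) = 1/(1/(-27) + (-3 + (3 + 11)*(-7))/(-213/251 + 251/7)) = 1/(-1/27 + (-3 + 14*(-7))/(61510/1757)) = 1/(-1/27 + (-3 - 98)*(1757/61510)) = 1/(-1/27 - 101*1757/61510) = 1/(-1/27 - 177457/61510) = 1/(-4852849/1660770) = -1660770/4852849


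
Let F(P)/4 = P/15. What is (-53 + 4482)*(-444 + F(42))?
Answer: -9584356/5 ≈ -1.9169e+6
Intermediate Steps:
F(P) = 4*P/15 (F(P) = 4*(P/15) = 4*P/15)
(-53 + 4482)*(-444 + F(42)) = (-53 + 4482)*(-444 + (4/15)*42) = 4429*(-444 + 56/5) = 4429*(-2164/5) = -9584356/5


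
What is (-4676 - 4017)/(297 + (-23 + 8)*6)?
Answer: -8693/207 ≈ -41.995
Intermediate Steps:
(-4676 - 4017)/(297 + (-23 + 8)*6) = -8693/(297 - 15*6) = -8693/(297 - 90) = -8693/207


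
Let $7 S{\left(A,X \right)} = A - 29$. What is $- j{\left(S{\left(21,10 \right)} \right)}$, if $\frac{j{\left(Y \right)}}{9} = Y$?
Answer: $\frac{72}{7} \approx 10.286$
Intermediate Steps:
$S{\left(A,X \right)} = - \frac{29}{7} + \frac{A}{7}$ ($S{\left(A,X \right)} = \frac{A - 29}{7} = \frac{-29 + A}{7} = - \frac{29}{7} + \frac{A}{7}$)
$j{\left(Y \right)} = 9 Y$
$- j{\left(S{\left(21,10 \right)} \right)} = - 9 \left(- \frac{29}{7} + \frac{1}{7} \cdot 21\right) = - 9 \left(- \frac{29}{7} + 3\right) = - \frac{9 \left(-8\right)}{7} = \left(-1\right) \left(- \frac{72}{7}\right) = \frac{72}{7}$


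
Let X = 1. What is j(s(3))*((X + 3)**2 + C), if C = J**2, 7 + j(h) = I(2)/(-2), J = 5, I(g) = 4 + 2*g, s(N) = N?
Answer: -451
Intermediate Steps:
j(h) = -11 (j(h) = -7 + (4 + 2*2)/(-2) = -7 + (4 + 4)*(-1/2) = -7 + 8*(-1/2) = -7 - 4 = -11)
C = 25 (C = 5**2 = 25)
j(s(3))*((X + 3)**2 + C) = -11*((1 + 3)**2 + 25) = -11*(4**2 + 25) = -11*(16 + 25) = -11*41 = -451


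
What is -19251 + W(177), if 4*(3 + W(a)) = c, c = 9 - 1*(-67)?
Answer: -19235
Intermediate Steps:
c = 76 (c = 9 + 67 = 76)
W(a) = 16 (W(a) = -3 + (¼)*76 = -3 + 19 = 16)
-19251 + W(177) = -19251 + 16 = -19235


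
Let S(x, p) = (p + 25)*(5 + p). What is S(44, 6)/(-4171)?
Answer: -341/4171 ≈ -0.081755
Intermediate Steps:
S(x, p) = (5 + p)*(25 + p) (S(x, p) = (25 + p)*(5 + p) = (5 + p)*(25 + p))
S(44, 6)/(-4171) = (125 + 6**2 + 30*6)/(-4171) = (125 + 36 + 180)*(-1/4171) = 341*(-1/4171) = -341/4171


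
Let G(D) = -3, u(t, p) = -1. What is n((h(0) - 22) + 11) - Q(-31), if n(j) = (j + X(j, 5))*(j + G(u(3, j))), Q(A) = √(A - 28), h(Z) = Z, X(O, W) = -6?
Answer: 238 - I*√59 ≈ 238.0 - 7.6811*I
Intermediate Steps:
Q(A) = √(-28 + A)
n(j) = (-6 + j)*(-3 + j) (n(j) = (j - 6)*(j - 3) = (-6 + j)*(-3 + j))
n((h(0) - 22) + 11) - Q(-31) = (18 + ((0 - 22) + 11)² - 9*((0 - 22) + 11)) - √(-28 - 31) = (18 + (-22 + 11)² - 9*(-22 + 11)) - √(-59) = (18 + (-11)² - 9*(-11)) - I*√59 = (18 + 121 + 99) - I*√59 = 238 - I*√59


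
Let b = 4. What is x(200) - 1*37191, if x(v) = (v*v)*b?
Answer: 122809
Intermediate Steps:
x(v) = 4*v**2 (x(v) = (v*v)*4 = v**2*4 = 4*v**2)
x(200) - 1*37191 = 4*200**2 - 1*37191 = 4*40000 - 37191 = 160000 - 37191 = 122809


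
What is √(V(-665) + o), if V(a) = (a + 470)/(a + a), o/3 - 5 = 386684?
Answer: 3*√9120190114/266 ≈ 1077.1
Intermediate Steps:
o = 1160067 (o = 15 + 3*386684 = 15 + 1160052 = 1160067)
V(a) = (470 + a)/(2*a) (V(a) = (470 + a)/((2*a)) = (470 + a)*(1/(2*a)) = (470 + a)/(2*a))
√(V(-665) + o) = √((½)*(470 - 665)/(-665) + 1160067) = √((½)*(-1/665)*(-195) + 1160067) = √(39/266 + 1160067) = √(308577861/266) = 3*√9120190114/266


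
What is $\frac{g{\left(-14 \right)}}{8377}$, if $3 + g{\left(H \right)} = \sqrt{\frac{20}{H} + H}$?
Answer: $- \frac{3}{8377} + \frac{6 i \sqrt{21}}{58639} \approx -0.00035812 + 0.00046889 i$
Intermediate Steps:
$g{\left(H \right)} = -3 + \sqrt{H + \frac{20}{H}}$ ($g{\left(H \right)} = -3 + \sqrt{\frac{20}{H} + H} = -3 + \sqrt{H + \frac{20}{H}}$)
$\frac{g{\left(-14 \right)}}{8377} = \frac{-3 + \sqrt{-14 + \frac{20}{-14}}}{8377} = \left(-3 + \sqrt{-14 + 20 \left(- \frac{1}{14}\right)}\right) \frac{1}{8377} = \left(-3 + \sqrt{-14 - \frac{10}{7}}\right) \frac{1}{8377} = \left(-3 + \sqrt{- \frac{108}{7}}\right) \frac{1}{8377} = \left(-3 + \frac{6 i \sqrt{21}}{7}\right) \frac{1}{8377} = - \frac{3}{8377} + \frac{6 i \sqrt{21}}{58639}$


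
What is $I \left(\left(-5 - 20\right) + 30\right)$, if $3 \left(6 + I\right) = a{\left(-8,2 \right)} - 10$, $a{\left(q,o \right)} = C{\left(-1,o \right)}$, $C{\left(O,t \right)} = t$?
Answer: $- \frac{130}{3} \approx -43.333$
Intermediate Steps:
$a{\left(q,o \right)} = o$
$I = - \frac{26}{3}$ ($I = -6 + \frac{2 - 10}{3} = -6 + \frac{1}{3} \left(-8\right) = -6 - \frac{8}{3} = - \frac{26}{3} \approx -8.6667$)
$I \left(\left(-5 - 20\right) + 30\right) = - \frac{26 \left(\left(-5 - 20\right) + 30\right)}{3} = - \frac{26 \left(-25 + 30\right)}{3} = \left(- \frac{26}{3}\right) 5 = - \frac{130}{3}$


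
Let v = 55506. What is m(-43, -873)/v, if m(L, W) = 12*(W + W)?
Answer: -3492/9251 ≈ -0.37747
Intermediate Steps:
m(L, W) = 24*W (m(L, W) = 12*(2*W) = 24*W)
m(-43, -873)/v = (24*(-873))/55506 = -20952*1/55506 = -3492/9251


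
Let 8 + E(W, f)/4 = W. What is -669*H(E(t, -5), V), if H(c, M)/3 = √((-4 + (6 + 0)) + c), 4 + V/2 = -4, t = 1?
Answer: -2007*I*√26 ≈ -10234.0*I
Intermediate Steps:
V = -16 (V = -8 + 2*(-4) = -8 - 8 = -16)
E(W, f) = -32 + 4*W
H(c, M) = 3*√(2 + c) (H(c, M) = 3*√((-4 + (6 + 0)) + c) = 3*√((-4 + 6) + c) = 3*√(2 + c))
-669*H(E(t, -5), V) = -2007*√(2 + (-32 + 4*1)) = -2007*√(2 + (-32 + 4)) = -2007*√(2 - 28) = -2007*√(-26) = -2007*I*√26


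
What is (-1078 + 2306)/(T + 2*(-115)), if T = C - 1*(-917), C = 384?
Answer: 1228/1071 ≈ 1.1466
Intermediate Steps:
T = 1301 (T = 384 - 1*(-917) = 384 + 917 = 1301)
(-1078 + 2306)/(T + 2*(-115)) = (-1078 + 2306)/(1301 + 2*(-115)) = 1228/(1301 - 230) = 1228/1071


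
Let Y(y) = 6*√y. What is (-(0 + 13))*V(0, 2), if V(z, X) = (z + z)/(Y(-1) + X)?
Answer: 0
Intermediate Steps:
V(z, X) = 2*z/(X + 6*I) (V(z, X) = (z + z)/(6*√(-1) + X) = (2*z)/(6*I + X) = (2*z)/(X + 6*I) = 2*z/(X + 6*I))
(-(0 + 13))*V(0, 2) = (-(0 + 13))*(2*0/(2 + 6*I)) = (-1*13)*(2*0*((2 - 6*I)/40)) = -13*0 = 0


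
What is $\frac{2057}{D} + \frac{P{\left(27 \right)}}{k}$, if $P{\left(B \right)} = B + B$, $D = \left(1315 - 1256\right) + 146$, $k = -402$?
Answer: $\frac{135974}{13735} \approx 9.8998$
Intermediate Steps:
$D = 205$ ($D = 59 + 146 = 205$)
$P{\left(B \right)} = 2 B$
$\frac{2057}{D} + \frac{P{\left(27 \right)}}{k} = \frac{2057}{205} + \frac{2 \cdot 27}{-402} = 2057 \cdot \frac{1}{205} + 54 \left(- \frac{1}{402}\right) = \frac{2057}{205} - \frac{9}{67} = \frac{135974}{13735}$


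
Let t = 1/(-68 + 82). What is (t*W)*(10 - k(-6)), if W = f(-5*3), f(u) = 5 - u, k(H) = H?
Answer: 160/7 ≈ 22.857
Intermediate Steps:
t = 1/14 ≈ 0.071429
W = 20 (W = 5 - (-5)*3 = 5 - 1*(-15) = 5 + 15 = 20)
(t*W)*(10 - k(-6)) = ((1/14)*20)*(10 - 1*(-6)) = 10*(10 + 6)/7 = (10/7)*16 = 160/7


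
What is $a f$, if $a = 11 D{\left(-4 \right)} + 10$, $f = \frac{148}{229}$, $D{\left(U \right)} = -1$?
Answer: $- \frac{148}{229} \approx -0.64629$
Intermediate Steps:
$f = \frac{148}{229}$ ($f = 148 \cdot \frac{1}{229} = \frac{148}{229} \approx 0.64629$)
$a = -1$ ($a = 11 \left(-1\right) + 10 = -11 + 10 = -1$)
$a f = \left(-1\right) \frac{148}{229} = - \frac{148}{229}$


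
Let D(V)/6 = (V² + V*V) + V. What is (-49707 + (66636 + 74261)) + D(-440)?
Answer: 2411750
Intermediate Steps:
D(V) = 6*V + 12*V² (D(V) = 6*((V² + V*V) + V) = 6*((V² + V²) + V) = 6*(2*V² + V) = 6*(V + 2*V²) = 6*V + 12*V²)
(-49707 + (66636 + 74261)) + D(-440) = (-49707 + (66636 + 74261)) + 6*(-440)*(1 + 2*(-440)) = (-49707 + 140897) + 6*(-440)*(1 - 880) = 91190 + 6*(-440)*(-879) = 91190 + 2320560 = 2411750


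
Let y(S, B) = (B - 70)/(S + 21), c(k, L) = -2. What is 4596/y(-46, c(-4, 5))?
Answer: 9575/6 ≈ 1595.8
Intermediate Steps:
y(S, B) = (-70 + B)/(21 + S)
4596/y(-46, c(-4, 5)) = 4596/(((-70 - 2)/(21 - 46))) = 4596/((-72/(-25))) = 4596/((-1/25*(-72))) = 4596/(72/25) = 4596*(25/72) = 9575/6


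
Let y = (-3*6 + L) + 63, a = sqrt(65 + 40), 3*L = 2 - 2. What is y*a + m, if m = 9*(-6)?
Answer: -54 + 45*sqrt(105) ≈ 407.11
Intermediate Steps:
L = 0 (L = (2 - 2)/3 = (1/3)*0 = 0)
a = sqrt(105) ≈ 10.247
m = -54
y = 45 (y = (-3*6 + 0) + 63 = (-18 + 0) + 63 = -18 + 63 = 45)
y*a + m = 45*sqrt(105) - 54 = -54 + 45*sqrt(105)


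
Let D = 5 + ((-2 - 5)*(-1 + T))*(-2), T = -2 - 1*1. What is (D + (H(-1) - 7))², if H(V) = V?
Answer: 3481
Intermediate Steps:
T = -3 (T = -2 - 1 = -3)
D = -51 (D = 5 + ((-2 - 5)*(-1 - 3))*(-2) = 5 - 7*(-4)*(-2) = 5 + 28*(-2) = 5 - 56 = -51)
(D + (H(-1) - 7))² = (-51 + (-1 - 7))² = (-51 - 8)² = (-59)² = 3481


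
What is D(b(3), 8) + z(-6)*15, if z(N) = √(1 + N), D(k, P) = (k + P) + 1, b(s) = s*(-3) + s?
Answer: 3 + 15*I*√5 ≈ 3.0 + 33.541*I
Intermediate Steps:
b(s) = -2*s (b(s) = -3*s + s = -2*s)
D(k, P) = 1 + P + k (D(k, P) = (P + k) + 1 = 1 + P + k)
D(b(3), 8) + z(-6)*15 = (1 + 8 - 2*3) + √(1 - 6)*15 = (1 + 8 - 6) + √(-5)*15 = 3 + (I*√5)*15 = 3 + 15*I*√5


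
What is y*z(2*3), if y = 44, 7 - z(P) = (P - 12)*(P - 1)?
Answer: 1628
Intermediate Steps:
z(P) = 7 - (-1 + P)*(-12 + P) (z(P) = 7 - (P - 12)*(P - 1) = 7 - (-12 + P)*(-1 + P) = 7 - (-1 + P)*(-12 + P))
y*z(2*3) = 44*(-5 - (2*3)**2 + 13*(2*3)) = 44*(-5 - 1*6**2 + 13*6) = 44*(-5 - 1*36 + 78) = 44*(-5 - 36 + 78) = 44*37 = 1628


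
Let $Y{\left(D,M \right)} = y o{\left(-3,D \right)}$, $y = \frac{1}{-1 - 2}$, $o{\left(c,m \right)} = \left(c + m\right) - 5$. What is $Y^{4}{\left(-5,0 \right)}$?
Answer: $\frac{28561}{81} \approx 352.6$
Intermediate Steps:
$o{\left(c,m \right)} = -5 + c + m$
$y = - \frac{1}{3}$ ($y = \frac{1}{-3} = - \frac{1}{3} \approx -0.33333$)
$Y{\left(D,M \right)} = \frac{8}{3} - \frac{D}{3}$ ($Y{\left(D,M \right)} = - \frac{-5 - 3 + D}{3} = - \frac{-8 + D}{3} = \frac{8}{3} - \frac{D}{3}$)
$Y^{4}{\left(-5,0 \right)} = \left(\frac{8}{3} - - \frac{5}{3}\right)^{4} = \left(\frac{8}{3} + \frac{5}{3}\right)^{4} = \left(\frac{13}{3}\right)^{4} = \frac{28561}{81}$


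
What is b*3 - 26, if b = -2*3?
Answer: -44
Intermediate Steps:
b = -6
b*3 - 26 = -6*3 - 26 = -18 - 26 = -44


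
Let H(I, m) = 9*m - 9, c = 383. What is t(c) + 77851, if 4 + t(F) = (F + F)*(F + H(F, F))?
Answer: 3004733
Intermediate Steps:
H(I, m) = -9 + 9*m
t(F) = -4 + 2*F*(-9 + 10*F) (t(F) = -4 + (F + F)*(F + (-9 + 9*F)) = -4 + (2*F)*(-9 + 10*F) = -4 + 2*F*(-9 + 10*F))
t(c) + 77851 = (-4 - 18*383 + 20*383²) + 77851 = (-4 - 6894 + 20*146689) + 77851 = (-4 - 6894 + 2933780) + 77851 = 2926882 + 77851 = 3004733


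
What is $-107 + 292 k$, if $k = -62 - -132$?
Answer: $20333$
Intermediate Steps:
$k = 70$ ($k = -62 + 132 = 70$)
$-107 + 292 k = -107 + 292 \cdot 70 = -107 + 20440 = 20333$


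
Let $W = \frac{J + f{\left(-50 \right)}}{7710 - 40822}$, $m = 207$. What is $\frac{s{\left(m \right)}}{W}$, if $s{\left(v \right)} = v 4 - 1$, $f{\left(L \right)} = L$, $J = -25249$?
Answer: $\frac{27383624}{25299} \approx 1082.4$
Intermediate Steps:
$s{\left(v \right)} = -1 + 4 v$ ($s{\left(v \right)} = 4 v - 1 = -1 + 4 v$)
$W = \frac{25299}{33112}$ ($W = \frac{-25249 - 50}{7710 - 40822} = - \frac{25299}{-33112} = \left(-25299\right) \left(- \frac{1}{33112}\right) = \frac{25299}{33112} \approx 0.76404$)
$\frac{s{\left(m \right)}}{W} = \frac{-1 + 4 \cdot 207}{\frac{25299}{33112}} = \left(-1 + 828\right) \frac{33112}{25299} = 827 \cdot \frac{33112}{25299} = \frac{27383624}{25299}$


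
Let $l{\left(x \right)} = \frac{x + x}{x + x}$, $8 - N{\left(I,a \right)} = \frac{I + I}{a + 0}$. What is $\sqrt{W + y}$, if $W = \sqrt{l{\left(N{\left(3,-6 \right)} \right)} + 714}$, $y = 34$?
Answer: $\sqrt{34 + \sqrt{715}} \approx 7.7936$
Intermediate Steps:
$N{\left(I,a \right)} = 8 - \frac{2 I}{a}$ ($N{\left(I,a \right)} = 8 - \frac{I + I}{a + 0} = 8 - \frac{2 I}{a}$)
$l{\left(x \right)} = 1$ ($l{\left(x \right)} = \frac{2 x}{2 x} = 2 x \frac{1}{2 x} = 1$)
$W = \sqrt{715}$ ($W = \sqrt{1 + 714} = \sqrt{715} \approx 26.739$)
$\sqrt{W + y} = \sqrt{\sqrt{715} + 34} = \sqrt{34 + \sqrt{715}}$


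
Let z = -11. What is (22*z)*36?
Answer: -8712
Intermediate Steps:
(22*z)*36 = (22*(-11))*36 = -242*36 = -8712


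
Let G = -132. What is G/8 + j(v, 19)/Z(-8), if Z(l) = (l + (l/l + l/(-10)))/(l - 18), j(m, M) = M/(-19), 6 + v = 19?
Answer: -1283/62 ≈ -20.694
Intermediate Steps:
v = 13 (v = -6 + 19 = 13)
j(m, M) = -M/19 (j(m, M) = M*(-1/19) = -M/19)
Z(l) = (1 + 9*l/10)/(-18 + l) (Z(l) = (l + (1 + l*(-⅒)))/(-18 + l) = (l + (1 - l/10))/(-18 + l) = (1 + 9*l/10)/(-18 + l))
G/8 + j(v, 19)/Z(-8) = -132/8 + (-1/19*19)/(((10 + 9*(-8))/(10*(-18 - 8)))) = -132*⅛ - 1/((⅒)*(10 - 72)/(-26)) = -33/2 - 1/((⅒)*(-1/26)*(-62)) = -33/2 - 1/31/130 = -33/2 - 1*130/31 = -33/2 - 130/31 = -1283/62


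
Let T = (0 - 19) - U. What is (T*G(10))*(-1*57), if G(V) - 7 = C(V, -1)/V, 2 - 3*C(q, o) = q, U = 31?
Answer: 19190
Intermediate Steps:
C(q, o) = 2/3 - q/3
G(V) = 7 + (2/3 - V/3)/V
T = -50 (T = (0 - 19) - 1*31 = -19 - 31 = -50)
(T*G(10))*(-1*57) = (-100*(1 + 10*10)/(3*10))*(-1*57) = -100*(1 + 100)/(3*10)*(-57) = -100*101/(3*10)*(-57) = -50*101/15*(-57) = -1010/3*(-57) = 19190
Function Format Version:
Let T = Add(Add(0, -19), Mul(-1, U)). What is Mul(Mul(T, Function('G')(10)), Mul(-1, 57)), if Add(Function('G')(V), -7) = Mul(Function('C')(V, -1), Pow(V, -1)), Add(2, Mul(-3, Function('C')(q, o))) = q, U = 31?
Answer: 19190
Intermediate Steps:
Function('C')(q, o) = Add(Rational(2, 3), Mul(Rational(-1, 3), q))
Function('G')(V) = Add(7, Mul(Pow(V, -1), Add(Rational(2, 3), Mul(Rational(-1, 3), V)))) (Function('G')(V) = Add(7, Mul(Add(Rational(2, 3), Mul(Rational(-1, 3), V)), Pow(V, -1))) = Add(7, Mul(Pow(V, -1), Add(Rational(2, 3), Mul(Rational(-1, 3), V)))))
T = -50 (T = Add(Add(0, -19), Mul(-1, 31)) = Add(-19, -31) = -50)
Mul(Mul(T, Function('G')(10)), Mul(-1, 57)) = Mul(Mul(-50, Mul(Rational(2, 3), Pow(10, -1), Add(1, Mul(10, 10)))), Mul(-1, 57)) = Mul(Mul(-50, Mul(Rational(2, 3), Rational(1, 10), Add(1, 100))), -57) = Mul(Mul(-50, Mul(Rational(2, 3), Rational(1, 10), 101)), -57) = Mul(Mul(-50, Rational(101, 15)), -57) = Mul(Rational(-1010, 3), -57) = 19190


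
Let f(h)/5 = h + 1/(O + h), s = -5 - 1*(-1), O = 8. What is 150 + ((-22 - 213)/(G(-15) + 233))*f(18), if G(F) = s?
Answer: 342025/5954 ≈ 57.445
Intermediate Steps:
s = -4 (s = -5 + 1 = -4)
G(F) = -4
f(h) = 5*h + 5/(8 + h) (f(h) = 5*(h + 1/(8 + h)) = 5*h + 5/(8 + h))
150 + ((-22 - 213)/(G(-15) + 233))*f(18) = 150 + ((-22 - 213)/(-4 + 233))*(5*(1 + 18² + 8*18)/(8 + 18)) = 150 + (-235/229)*(5*(1 + 324 + 144)/26) = 150 + (-235*1/229)*(5*(1/26)*469) = 150 - 235/229*2345/26 = 150 - 551075/5954 = 342025/5954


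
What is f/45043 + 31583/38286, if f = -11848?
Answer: 968980541/1724516298 ≈ 0.56189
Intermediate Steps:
f/45043 + 31583/38286 = -11848/45043 + 31583/38286 = 968980541/1724516298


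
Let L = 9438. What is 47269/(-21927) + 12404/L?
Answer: -9674573/11497057 ≈ -0.84148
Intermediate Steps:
47269/(-21927) + 12404/L = 47269/(-21927) + 12404/9438 = 47269*(-1/21927) + 12404*(1/9438) = -47269/21927 + 6202/4719 = -9674573/11497057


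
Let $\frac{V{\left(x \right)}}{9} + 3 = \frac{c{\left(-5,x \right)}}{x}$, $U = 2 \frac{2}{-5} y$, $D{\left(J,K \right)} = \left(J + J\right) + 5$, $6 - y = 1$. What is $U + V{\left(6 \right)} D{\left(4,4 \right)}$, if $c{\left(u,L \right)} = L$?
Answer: $-238$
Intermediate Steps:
$y = 5$ ($y = 6 - 1 = 5$)
$D{\left(J,K \right)} = 5 + 2 J$ ($D{\left(J,K \right)} = 2 J + 5 = 5 + 2 J$)
$U = -4$ ($U = 2 \frac{2}{-5} \cdot 5 = 2 \cdot 2 \left(- \frac{1}{5}\right) 5 = 2 \left(- \frac{2}{5}\right) 5 = \left(- \frac{4}{5}\right) 5 = -4$)
$V{\left(x \right)} = -18$ ($V{\left(x \right)} = -27 + 9 \frac{x}{x} = -27 + 9 \cdot 1 = -27 + 9 = -18$)
$U + V{\left(6 \right)} D{\left(4,4 \right)} = -4 - 18 \left(5 + 2 \cdot 4\right) = -4 - 18 \left(5 + 8\right) = -4 - 234 = -238$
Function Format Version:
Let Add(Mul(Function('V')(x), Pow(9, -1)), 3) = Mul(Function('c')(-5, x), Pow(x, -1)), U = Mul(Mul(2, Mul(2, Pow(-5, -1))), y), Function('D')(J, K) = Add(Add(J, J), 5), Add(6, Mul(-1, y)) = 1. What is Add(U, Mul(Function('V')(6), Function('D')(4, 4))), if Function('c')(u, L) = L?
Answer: -238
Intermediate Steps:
y = 5 (y = Add(6, Mul(-1, 1)) = Add(6, -1) = 5)
Function('D')(J, K) = Add(5, Mul(2, J)) (Function('D')(J, K) = Add(Mul(2, J), 5) = Add(5, Mul(2, J)))
U = -4 (U = Mul(Mul(2, Mul(2, Pow(-5, -1))), 5) = Mul(Mul(2, Mul(2, Rational(-1, 5))), 5) = Mul(Mul(2, Rational(-2, 5)), 5) = Mul(Rational(-4, 5), 5) = -4)
Function('V')(x) = -18 (Function('V')(x) = Add(-27, Mul(9, Mul(x, Pow(x, -1)))) = Add(-27, Mul(9, 1)) = Add(-27, 9) = -18)
Add(U, Mul(Function('V')(6), Function('D')(4, 4))) = Add(-4, Mul(-18, Add(5, Mul(2, 4)))) = Add(-4, Mul(-18, Add(5, 8))) = Add(-4, Mul(-18, 13)) = Add(-4, -234) = -238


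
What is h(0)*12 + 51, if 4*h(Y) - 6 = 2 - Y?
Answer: 75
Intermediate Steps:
h(Y) = 2 - Y/4 (h(Y) = 3/2 + (2 - Y)/4 = 3/2 + (½ - Y/4) = 2 - Y/4)
h(0)*12 + 51 = (2 - ¼*0)*12 + 51 = (2 + 0)*12 + 51 = 2*12 + 51 = 24 + 51 = 75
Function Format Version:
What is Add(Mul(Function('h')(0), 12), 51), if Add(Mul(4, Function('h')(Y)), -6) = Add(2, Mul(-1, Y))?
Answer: 75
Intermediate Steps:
Function('h')(Y) = Add(2, Mul(Rational(-1, 4), Y)) (Function('h')(Y) = Add(Rational(3, 2), Mul(Rational(1, 4), Add(2, Mul(-1, Y)))) = Add(Rational(3, 2), Add(Rational(1, 2), Mul(Rational(-1, 4), Y))) = Add(2, Mul(Rational(-1, 4), Y)))
Add(Mul(Function('h')(0), 12), 51) = Add(Mul(Add(2, Mul(Rational(-1, 4), 0)), 12), 51) = Add(Mul(Add(2, 0), 12), 51) = Add(Mul(2, 12), 51) = Add(24, 51) = 75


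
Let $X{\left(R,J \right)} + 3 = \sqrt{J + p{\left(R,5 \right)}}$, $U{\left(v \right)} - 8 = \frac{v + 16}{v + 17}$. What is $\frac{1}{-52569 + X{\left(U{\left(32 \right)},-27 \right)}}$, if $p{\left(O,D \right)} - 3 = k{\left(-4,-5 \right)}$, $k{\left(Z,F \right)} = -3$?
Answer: $- \frac{17524}{921271737} - \frac{i \sqrt{3}}{921271737} \approx -1.9022 \cdot 10^{-5} - 1.8801 \cdot 10^{-9} i$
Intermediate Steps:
$p{\left(O,D \right)} = 0$ ($p{\left(O,D \right)} = 3 - 3 = 0$)
$U{\left(v \right)} = 8 + \frac{16 + v}{17 + v}$ ($U{\left(v \right)} = 8 + \frac{v + 16}{v + 17} = 8 + \frac{16 + v}{17 + v}$)
$X{\left(R,J \right)} = -3 + \sqrt{J}$ ($X{\left(R,J \right)} = -3 + \sqrt{J + 0} = -3 + \sqrt{J}$)
$\frac{1}{-52569 + X{\left(U{\left(32 \right)},-27 \right)}} = \frac{1}{-52569 - \left(3 - \sqrt{-27}\right)} = \frac{1}{-52569 - \left(3 - 3 i \sqrt{3}\right)} = \frac{1}{-52572 + 3 i \sqrt{3}}$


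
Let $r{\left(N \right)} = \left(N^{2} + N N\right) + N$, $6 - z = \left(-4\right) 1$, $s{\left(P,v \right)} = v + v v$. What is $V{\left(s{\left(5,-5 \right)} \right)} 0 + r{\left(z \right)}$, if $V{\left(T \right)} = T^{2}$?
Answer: $210$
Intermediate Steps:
$s{\left(P,v \right)} = v + v^{2}$
$z = 10$ ($z = 6 - \left(-4\right) 1 = 6 - -4 = 6 + 4 = 10$)
$r{\left(N \right)} = N + 2 N^{2}$ ($r{\left(N \right)} = \left(N^{2} + N^{2}\right) + N = 2 N^{2} + N = N + 2 N^{2}$)
$V{\left(s{\left(5,-5 \right)} \right)} 0 + r{\left(z \right)} = \left(- 5 \left(1 - 5\right)\right)^{2} \cdot 0 + 10 \left(1 + 2 \cdot 10\right) = \left(\left(-5\right) \left(-4\right)\right)^{2} \cdot 0 + 10 \left(1 + 20\right) = 20^{2} \cdot 0 + 10 \cdot 21 = 400 \cdot 0 + 210 = 0 + 210 = 210$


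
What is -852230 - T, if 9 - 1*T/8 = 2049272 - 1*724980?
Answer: 9742034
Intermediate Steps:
T = -10594264 (T = 72 - 8*(2049272 - 1*724980) = 72 - 8*(2049272 - 724980) = 72 - 8*1324292 = 72 - 10594336 = -10594264)
-852230 - T = -852230 - 1*(-10594264) = -852230 + 10594264 = 9742034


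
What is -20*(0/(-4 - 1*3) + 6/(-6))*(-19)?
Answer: -380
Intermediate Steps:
-20*(0/(-4 - 1*3) + 6/(-6))*(-19) = -20*(0/(-4 - 3) + 6*(-1/6))*(-19) = -20*(0/(-7) - 1)*(-19) = -20*(0*(-1/7) - 1)*(-19) = -20*(0 - 1)*(-19) = -20*(-1)*(-19) = 20*(-19) = -380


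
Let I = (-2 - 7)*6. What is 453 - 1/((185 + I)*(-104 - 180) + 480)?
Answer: 16635973/36724 ≈ 453.00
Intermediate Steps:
I = -54 (I = -9*6 = -54)
453 - 1/((185 + I)*(-104 - 180) + 480) = 453 - 1/((185 - 54)*(-104 - 180) + 480) = 453 - 1/(131*(-284) + 480) = 453 - 1/(-37204 + 480) = 453 - 1/(-36724) = 453 - 1*(-1/36724) = 453 + 1/36724 = 16635973/36724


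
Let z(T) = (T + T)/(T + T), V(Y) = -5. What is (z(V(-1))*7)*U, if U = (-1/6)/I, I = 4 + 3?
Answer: -⅙ ≈ -0.16667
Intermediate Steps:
I = 7
z(T) = 1 (z(T) = (2*T)/((2*T)) = (2*T)*(1/(2*T)) = 1)
U = -1/42 (U = -1/6/7 = -1*⅙*(⅐) = -⅙*⅐ = -1/42 ≈ -0.023810)
(z(V(-1))*7)*U = (1*7)*(-1/42) = 7*(-1/42) = -⅙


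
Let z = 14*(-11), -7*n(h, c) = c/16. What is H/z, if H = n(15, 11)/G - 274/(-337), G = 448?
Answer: -13744517/2604034048 ≈ -0.0052782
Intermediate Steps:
n(h, c) = -c/112 (n(h, c) = -c/(7*16) = -c/112)
H = 13744517/16909312 (H = -1/112*11/448 - 274/(-337) = -11/112*1/448 - 274*(-1/337) = -11/50176 + 274/337 = 13744517/16909312 ≈ 0.81284)
z = -154
H/z = (13744517/16909312)/(-154) = (13744517/16909312)*(-1/154) = -13744517/2604034048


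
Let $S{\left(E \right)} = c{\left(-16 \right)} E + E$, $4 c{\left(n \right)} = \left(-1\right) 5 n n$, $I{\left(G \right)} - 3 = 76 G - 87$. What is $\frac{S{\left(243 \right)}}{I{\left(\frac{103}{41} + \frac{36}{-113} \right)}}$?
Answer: $- \frac{359136261}{383216} \approx -937.16$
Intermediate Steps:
$I{\left(G \right)} = -84 + 76 G$ ($I{\left(G \right)} = 3 + \left(76 G - 87\right) = 3 + \left(-87 + 76 G\right) = -84 + 76 G$)
$c{\left(n \right)} = - \frac{5 n^{2}}{4}$ ($c{\left(n \right)} = \frac{\left(-1\right) 5 n n}{4} = \frac{- 5 n n}{4} = \frac{\left(-5\right) n^{2}}{4} = - \frac{5 n^{2}}{4}$)
$S{\left(E \right)} = - 319 E$ ($S{\left(E \right)} = - \frac{5 \left(-16\right)^{2}}{4} E + E = \left(- \frac{5}{4}\right) 256 E + E = - 320 E + E = - 319 E$)
$\frac{S{\left(243 \right)}}{I{\left(\frac{103}{41} + \frac{36}{-113} \right)}} = \frac{\left(-319\right) 243}{-84 + 76 \left(\frac{103}{41} + \frac{36}{-113}\right)} = - \frac{77517}{-84 + 76 \left(103 \cdot \frac{1}{41} + 36 \left(- \frac{1}{113}\right)\right)} = - \frac{77517}{-84 + 76 \left(\frac{103}{41} - \frac{36}{113}\right)} = - \frac{77517}{-84 + 76 \cdot \frac{10163}{4633}} = - \frac{77517}{-84 + \frac{772388}{4633}} = - \frac{77517}{\frac{383216}{4633}} = \left(-77517\right) \frac{4633}{383216} = - \frac{359136261}{383216}$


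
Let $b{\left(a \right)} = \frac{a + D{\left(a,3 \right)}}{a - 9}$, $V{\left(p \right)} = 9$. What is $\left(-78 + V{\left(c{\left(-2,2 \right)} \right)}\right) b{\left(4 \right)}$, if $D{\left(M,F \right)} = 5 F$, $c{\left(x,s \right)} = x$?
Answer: $\frac{1311}{5} \approx 262.2$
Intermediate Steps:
$b{\left(a \right)} = \frac{15 + a}{-9 + a}$ ($b{\left(a \right)} = \frac{a + 5 \cdot 3}{a - 9} = \frac{a + 15}{-9 + a} = \frac{15 + a}{-9 + a}$)
$\left(-78 + V{\left(c{\left(-2,2 \right)} \right)}\right) b{\left(4 \right)} = \left(-78 + 9\right) \frac{15 + 4}{-9 + 4} = - 69 \frac{1}{-5} \cdot 19 = - 69 \left(\left(- \frac{1}{5}\right) 19\right) = \left(-69\right) \left(- \frac{19}{5}\right) = \frac{1311}{5}$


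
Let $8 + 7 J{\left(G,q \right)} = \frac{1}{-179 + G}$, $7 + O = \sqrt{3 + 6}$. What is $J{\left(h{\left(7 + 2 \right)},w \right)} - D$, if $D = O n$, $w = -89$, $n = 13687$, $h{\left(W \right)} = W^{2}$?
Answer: $\frac{37556343}{686} \approx 54747.0$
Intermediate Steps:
$O = -4$ ($O = -7 + \sqrt{3 + 6} = -7 + \sqrt{9} = -7 + 3 = -4$)
$D = -54748$ ($D = \left(-4\right) 13687 = -54748$)
$J{\left(G,q \right)} = - \frac{8}{7} + \frac{1}{7 \left(-179 + G\right)}$
$J{\left(h{\left(7 + 2 \right)},w \right)} - D = \frac{1433 - 8 \left(7 + 2\right)^{2}}{7 \left(-179 + \left(7 + 2\right)^{2}\right)} - -54748 = \frac{1433 - 8 \cdot 9^{2}}{7 \left(-179 + 9^{2}\right)} + 54748 = \frac{1433 - 648}{7 \left(-179 + 81\right)} + 54748 = \frac{1433 - 648}{7 \left(-98\right)} + 54748 = \frac{1}{7} \left(- \frac{1}{98}\right) 785 + 54748 = - \frac{785}{686} + 54748 = \frac{37556343}{686}$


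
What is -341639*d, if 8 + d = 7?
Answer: 341639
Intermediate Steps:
d = -1 (d = -8 + 7 = -1)
-341639*d = -341639*(-1) = 341639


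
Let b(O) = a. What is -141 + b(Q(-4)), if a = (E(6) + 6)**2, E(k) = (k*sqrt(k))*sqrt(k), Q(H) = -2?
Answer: 1623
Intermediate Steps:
E(k) = k**2 (E(k) = k**(3/2)*sqrt(k) = k**2)
a = 1764 (a = (6**2 + 6)**2 = (36 + 6)**2 = 42**2 = 1764)
b(O) = 1764
-141 + b(Q(-4)) = -141 + 1764 = 1623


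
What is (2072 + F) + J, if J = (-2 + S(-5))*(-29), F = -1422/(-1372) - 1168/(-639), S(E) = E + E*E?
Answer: 680704277/438354 ≈ 1552.9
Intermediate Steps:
S(E) = E + E²
F = 1255577/438354 (F = -1422*(-1/1372) - 1168*(-1/639) = 711/686 + 1168/639 = 1255577/438354 ≈ 2.8643)
J = -522 (J = (-2 - 5*(1 - 5))*(-29) = (-2 - 5*(-4))*(-29) = (-2 + 20)*(-29) = 18*(-29) = -522)
(2072 + F) + J = (2072 + 1255577/438354) - 522 = 909525065/438354 - 522 = 680704277/438354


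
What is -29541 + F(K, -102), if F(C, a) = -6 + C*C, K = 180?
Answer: 2853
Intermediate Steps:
F(C, a) = -6 + C**2
-29541 + F(K, -102) = -29541 + (-6 + 180**2) = -29541 + (-6 + 32400) = -29541 + 32394 = 2853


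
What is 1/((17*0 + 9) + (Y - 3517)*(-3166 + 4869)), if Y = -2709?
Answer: -1/10602869 ≈ -9.4314e-8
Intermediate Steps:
1/((17*0 + 9) + (Y - 3517)*(-3166 + 4869)) = 1/((17*0 + 9) + (-2709 - 3517)*(-3166 + 4869)) = 1/((0 + 9) - 6226*1703) = 1/(9 - 10602878) = 1/(-10602869) = -1/10602869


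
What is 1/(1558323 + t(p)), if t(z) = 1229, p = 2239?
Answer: 1/1559552 ≈ 6.4121e-7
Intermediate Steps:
1/(1558323 + t(p)) = 1/(1558323 + 1229) = 1/1559552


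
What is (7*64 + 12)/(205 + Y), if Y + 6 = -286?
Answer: -460/87 ≈ -5.2874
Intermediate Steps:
Y = -292 (Y = -6 - 286 = -292)
(7*64 + 12)/(205 + Y) = (7*64 + 12)/(205 - 292) = (448 + 12)/(-87) = 460*(-1/87) = -460/87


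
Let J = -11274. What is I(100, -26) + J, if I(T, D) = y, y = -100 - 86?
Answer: -11460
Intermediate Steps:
y = -186
I(T, D) = -186
I(100, -26) + J = -186 - 11274 = -11460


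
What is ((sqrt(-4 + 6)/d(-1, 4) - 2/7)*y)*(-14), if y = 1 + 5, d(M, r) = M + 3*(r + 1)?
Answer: 24 - 6*sqrt(2) ≈ 15.515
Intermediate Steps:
d(M, r) = 3 + M + 3*r (d(M, r) = M + 3*(1 + r) = M + (3 + 3*r) = 3 + M + 3*r)
y = 6
((sqrt(-4 + 6)/d(-1, 4) - 2/7)*y)*(-14) = ((sqrt(-4 + 6)/(3 - 1 + 3*4) - 2/7)*6)*(-14) = ((sqrt(2)/(3 - 1 + 12) - 2*1/7)*6)*(-14) = ((sqrt(2)/14 - 2/7)*6)*(-14) = ((-2/7 + sqrt(2)/14)*6)*(-14) = (-12/7 + 3*sqrt(2)/7)*(-14) = 24 - 6*sqrt(2)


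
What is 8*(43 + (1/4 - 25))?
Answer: 146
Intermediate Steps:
8*(43 + (1/4 - 25)) = 8*(43 + (¼ - 25)) = 8*(43 - 99/4) = 8*(73/4) = 146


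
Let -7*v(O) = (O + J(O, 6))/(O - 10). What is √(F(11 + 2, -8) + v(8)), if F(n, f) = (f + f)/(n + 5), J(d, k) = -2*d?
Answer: 2*I*√161/21 ≈ 1.2084*I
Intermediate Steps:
F(n, f) = 2*f/(5 + n) (F(n, f) = (2*f)/(5 + n) = 2*f/(5 + n))
v(O) = O/(7*(-10 + O)) (v(O) = -(O - 2*O)/(7*(O - 10)) = -(-O)/(7*(-10 + O)) = -(-1)*O/(7*(-10 + O)) = O/(7*(-10 + O)))
√(F(11 + 2, -8) + v(8)) = √(2*(-8)/(5 + (11 + 2)) + (⅐)*8/(-10 + 8)) = √(2*(-8)/(5 + 13) + (⅐)*8/(-2)) = √(2*(-8)/18 + (⅐)*8*(-½)) = √(2*(-8)*(1/18) - 4/7) = √(-8/9 - 4/7) = √(-92/63) = 2*I*√161/21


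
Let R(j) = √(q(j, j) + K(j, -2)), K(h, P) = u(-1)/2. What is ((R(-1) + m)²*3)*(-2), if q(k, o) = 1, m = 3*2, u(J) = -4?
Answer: -210 - 72*I ≈ -210.0 - 72.0*I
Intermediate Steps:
m = 6
K(h, P) = -2 (K(h, P) = -4/2 = -4*½ = -2)
R(j) = I (R(j) = √(1 - 2) = √(-1) = I)
((R(-1) + m)²*3)*(-2) = ((I + 6)²*3)*(-2) = ((6 + I)²*3)*(-2) = (3*(6 + I)²)*(-2) = -6*(6 + I)²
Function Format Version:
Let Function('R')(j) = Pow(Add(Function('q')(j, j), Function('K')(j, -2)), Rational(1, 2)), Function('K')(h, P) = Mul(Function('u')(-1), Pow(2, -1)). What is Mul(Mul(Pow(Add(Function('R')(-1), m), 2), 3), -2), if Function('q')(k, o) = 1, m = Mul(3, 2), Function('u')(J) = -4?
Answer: Add(-210, Mul(-72, I)) ≈ Add(-210.00, Mul(-72.000, I))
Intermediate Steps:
m = 6
Function('K')(h, P) = -2 (Function('K')(h, P) = Mul(-4, Pow(2, -1)) = Mul(-4, Rational(1, 2)) = -2)
Function('R')(j) = I (Function('R')(j) = Pow(Add(1, -2), Rational(1, 2)) = Pow(-1, Rational(1, 2)) = I)
Mul(Mul(Pow(Add(Function('R')(-1), m), 2), 3), -2) = Mul(Mul(Pow(Add(I, 6), 2), 3), -2) = Mul(Mul(Pow(Add(6, I), 2), 3), -2) = Mul(Mul(3, Pow(Add(6, I), 2)), -2) = Mul(-6, Pow(Add(6, I), 2))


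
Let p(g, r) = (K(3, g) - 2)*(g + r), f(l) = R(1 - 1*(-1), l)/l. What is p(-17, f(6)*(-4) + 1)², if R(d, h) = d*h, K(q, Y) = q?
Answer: 576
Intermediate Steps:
f(l) = 2 (f(l) = ((1 - 1*(-1))*l)/l = ((1 + 1)*l)/l = (2*l)/l = 2)
p(g, r) = g + r (p(g, r) = (3 - 2)*(g + r) = 1*(g + r) = g + r)
p(-17, f(6)*(-4) + 1)² = (-17 + (2*(-4) + 1))² = (-17 + (-8 + 1))² = (-17 - 7)² = (-24)² = 576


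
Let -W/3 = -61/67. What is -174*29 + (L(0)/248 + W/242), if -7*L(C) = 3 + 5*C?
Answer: -71016018069/14073752 ≈ -5046.0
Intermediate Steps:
W = 183/67 (W = -(-183)/67 = -3*(-61/67) = 183/67 ≈ 2.7313)
L(C) = -3/7 - 5*C/7 (L(C) = -(3 + 5*C)/7 = -3/7 - 5*C/7)
-174*29 + (L(0)/248 + W/242) = -174*29 + ((-3/7 - 5/7*0)/248 + (183/67)/242) = -5046 + ((-3/7 + 0)*(1/248) + (183/67)*(1/242)) = -5046 + (-3/7*1/248 + 183/16214) = -5046 + (-3/1736 + 183/16214) = -5046 + 134523/14073752 = -71016018069/14073752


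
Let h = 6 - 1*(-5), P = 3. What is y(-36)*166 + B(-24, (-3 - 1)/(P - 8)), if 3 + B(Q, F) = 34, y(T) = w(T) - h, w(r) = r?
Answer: -7771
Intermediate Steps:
h = 11 (h = 6 + 5 = 11)
y(T) = -11 + T (y(T) = T - 1*11 = T - 11 = -11 + T)
B(Q, F) = 31 (B(Q, F) = -3 + 34 = 31)
y(-36)*166 + B(-24, (-3 - 1)/(P - 8)) = (-11 - 36)*166 + 31 = -47*166 + 31 = -7802 + 31 = -7771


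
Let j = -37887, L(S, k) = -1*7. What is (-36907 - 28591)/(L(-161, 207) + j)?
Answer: 32749/18947 ≈ 1.7285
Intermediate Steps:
L(S, k) = -7
(-36907 - 28591)/(L(-161, 207) + j) = (-36907 - 28591)/(-7 - 37887) = -65498/(-37894) = -65498*(-1/37894) = 32749/18947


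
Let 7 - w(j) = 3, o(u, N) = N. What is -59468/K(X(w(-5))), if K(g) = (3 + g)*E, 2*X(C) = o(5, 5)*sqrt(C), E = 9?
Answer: -14867/18 ≈ -825.94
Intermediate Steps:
w(j) = 4 (w(j) = 7 - 1*3 = 7 - 3 = 4)
X(C) = 5*sqrt(C)/2 (X(C) = (5*sqrt(C))/2 = 5*sqrt(C)/2)
K(g) = 27 + 9*g (K(g) = (3 + g)*9 = 27 + 9*g)
-59468/K(X(w(-5))) = -59468/(27 + 9*(5*sqrt(4)/2)) = -59468/(27 + 9*((5/2)*2)) = -59468/(27 + 9*5) = -59468/(27 + 45) = -59468/72 = -59468*1/72 = -14867/18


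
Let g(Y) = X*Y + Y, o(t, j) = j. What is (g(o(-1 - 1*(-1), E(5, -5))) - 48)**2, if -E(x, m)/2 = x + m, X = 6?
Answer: 2304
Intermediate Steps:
E(x, m) = -2*m - 2*x (E(x, m) = -2*(x + m) = -2*(m + x) = -2*m - 2*x)
g(Y) = 7*Y (g(Y) = 6*Y + Y = 7*Y)
(g(o(-1 - 1*(-1), E(5, -5))) - 48)**2 = (7*(-2*(-5) - 2*5) - 48)**2 = (7*(10 - 10) - 48)**2 = (7*0 - 48)**2 = (0 - 48)**2 = (-48)**2 = 2304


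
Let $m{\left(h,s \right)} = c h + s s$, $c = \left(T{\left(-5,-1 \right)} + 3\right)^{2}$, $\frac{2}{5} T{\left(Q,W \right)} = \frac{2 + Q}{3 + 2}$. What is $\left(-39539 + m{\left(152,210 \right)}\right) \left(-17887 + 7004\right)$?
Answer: $-53359349$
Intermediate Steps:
$T{\left(Q,W \right)} = 1 + \frac{Q}{2}$ ($T{\left(Q,W \right)} = \frac{5 \frac{2 + Q}{3 + 2}}{2} = \frac{5 \frac{2 + Q}{5}}{2} = \frac{5 \left(2 + Q\right) \frac{1}{5}}{2} = \frac{5 \left(\frac{2}{5} + \frac{Q}{5}\right)}{2} = 1 + \frac{Q}{2}$)
$c = \frac{9}{4}$ ($c = \left(\left(1 + \frac{1}{2} \left(-5\right)\right) + 3\right)^{2} = \left(\left(1 - \frac{5}{2}\right) + 3\right)^{2} = \left(- \frac{3}{2} + 3\right)^{2} = \left(\frac{3}{2}\right)^{2} = \frac{9}{4} \approx 2.25$)
$m{\left(h,s \right)} = s^{2} + \frac{9 h}{4}$ ($m{\left(h,s \right)} = \frac{9 h}{4} + s s = \frac{9 h}{4} + s^{2} = s^{2} + \frac{9 h}{4}$)
$\left(-39539 + m{\left(152,210 \right)}\right) \left(-17887 + 7004\right) = \left(-39539 + \left(210^{2} + \frac{9}{4} \cdot 152\right)\right) \left(-17887 + 7004\right) = \left(-39539 + \left(44100 + 342\right)\right) \left(-10883\right) = \left(-39539 + 44442\right) \left(-10883\right) = 4903 \left(-10883\right) = -53359349$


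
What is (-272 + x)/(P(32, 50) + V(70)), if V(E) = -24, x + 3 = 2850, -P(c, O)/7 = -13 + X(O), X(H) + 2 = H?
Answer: -2575/269 ≈ -9.5725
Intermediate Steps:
X(H) = -2 + H
P(c, O) = 105 - 7*O (P(c, O) = -7*(-13 + (-2 + O)) = -7*(-15 + O) = 105 - 7*O)
x = 2847 (x = -3 + 2850 = 2847)
(-272 + x)/(P(32, 50) + V(70)) = (-272 + 2847)/((105 - 7*50) - 24) = 2575/((105 - 350) - 24) = 2575/(-245 - 24) = 2575/(-269) = 2575*(-1/269) = -2575/269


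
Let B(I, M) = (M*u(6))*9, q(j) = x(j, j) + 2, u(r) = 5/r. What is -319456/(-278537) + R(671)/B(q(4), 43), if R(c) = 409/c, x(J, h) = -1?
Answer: 138486802786/120549420915 ≈ 1.1488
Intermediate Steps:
q(j) = 1 (q(j) = -1 + 2 = 1)
B(I, M) = 15*M/2 (B(I, M) = (M*(5/6))*9 = (M*(5*(⅙)))*9 = (M*(⅚))*9 = (5*M/6)*9 = 15*M/2)
-319456/(-278537) + R(671)/B(q(4), 43) = -319456/(-278537) + (409/671)/(((15/2)*43)) = -319456*(-1/278537) + (409*(1/671))/(645/2) = 319456/278537 + (409/671)*(2/645) = 319456/278537 + 818/432795 = 138486802786/120549420915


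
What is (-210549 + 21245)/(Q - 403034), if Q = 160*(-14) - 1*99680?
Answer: 94652/252477 ≈ 0.37489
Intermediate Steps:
Q = -101920 (Q = -2240 - 99680 = -101920)
(-210549 + 21245)/(Q - 403034) = (-210549 + 21245)/(-101920 - 403034) = -189304/(-504954) = -189304*(-1/504954) = 94652/252477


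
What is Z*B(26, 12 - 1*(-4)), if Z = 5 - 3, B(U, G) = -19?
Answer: -38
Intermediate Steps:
Z = 2
Z*B(26, 12 - 1*(-4)) = 2*(-19) = -38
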